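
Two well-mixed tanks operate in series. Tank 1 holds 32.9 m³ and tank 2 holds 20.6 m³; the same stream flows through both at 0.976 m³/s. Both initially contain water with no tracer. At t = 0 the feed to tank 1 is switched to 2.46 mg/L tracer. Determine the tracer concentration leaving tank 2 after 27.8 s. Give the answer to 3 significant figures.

0.679 mg/L

Species balance on tank i: dCᵢ/dt = (Cᵢ₋₁ − Cᵢ)/τᵢ with τᵢ = Vᵢ/Q.
τ₁ = 32.9/0.976 = 33.709 s; τ₂ = 20.6/0.976 = 21.107 s.
Solving the cascade with C₁(0)=C₂(0)=0 gives C₂(t) = C_in[1 − (τ₁ e^(−t/τ₁) − τ₂ e^(−t/τ₂))/(τ₁ − τ₂)].
At t = 27.8: e^(−t/τ₁) = 0.43836, e^(−t/τ₂) = 0.26790.
C₂ = 2.46·[1 − (33.709·0.43836 − 21.107·0.26790)/(12.602)] = 2.46·0.27615 = 0.67933 mg/L.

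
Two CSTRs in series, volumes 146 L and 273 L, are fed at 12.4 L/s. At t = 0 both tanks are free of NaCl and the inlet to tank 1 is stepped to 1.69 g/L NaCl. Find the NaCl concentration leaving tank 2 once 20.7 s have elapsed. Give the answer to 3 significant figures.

0.606 g/L

Species balance on tank i: dCᵢ/dt = (Cᵢ₋₁ − Cᵢ)/τᵢ with τᵢ = Vᵢ/Q.
τ₁ = 146/12.4 = 11.774 s; τ₂ = 273/12.4 = 22.016 s.
Solving the cascade with C₁(0)=C₂(0)=0 gives C₂(t) = C_in[1 − (τ₁ e^(−t/τ₁) − τ₂ e^(−t/τ₂))/(τ₁ − τ₂)].
At t = 20.7: e^(−t/τ₁) = 0.17238, e^(−t/τ₂) = 0.39054.
C₂ = 1.69·[1 − (11.774·0.17238 − 22.016·0.39054)/(-10.242)] = 1.69·0.35865 = 0.60612 g/L.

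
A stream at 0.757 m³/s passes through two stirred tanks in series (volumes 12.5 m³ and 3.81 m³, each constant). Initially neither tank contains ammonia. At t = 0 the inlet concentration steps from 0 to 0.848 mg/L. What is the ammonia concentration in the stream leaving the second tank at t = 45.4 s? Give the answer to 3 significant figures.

Each tank obeys Vᵢ dCᵢ/dt = Q(Cᵢ₋₁ − Cᵢ), so τᵢ = Vᵢ/Q.
τ₁ = 12.5/0.757 = 16.513 s; τ₂ = 3.81/0.757 = 5.0330 s.
Tank 1: C₁ = C_in(1 − e^(−t/τ₁)). Tank 2 (τ₁ ≠ τ₂): C₂ = C_in[1 − (τ₁ e^(−t/τ₁) − τ₂ e^(−t/τ₂))/(τ₁ − τ₂)].
At t = 45.4: e^(−t/τ₁) = 0.063965, e^(−t/τ₂) = 0.00012092.
C₂ = 0.848·[1 − (16.513·0.063965 − 5.0330·0.00012092)/(11.480)] = 0.848·0.90804 = 0.77002 mg/L.

0.770 mg/L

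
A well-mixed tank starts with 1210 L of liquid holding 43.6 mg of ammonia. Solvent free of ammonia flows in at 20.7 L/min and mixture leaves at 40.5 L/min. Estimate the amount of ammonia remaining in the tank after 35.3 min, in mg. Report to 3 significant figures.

Total volume: dV/dt = Q_in − Q_out = -19.800 L/min, so V(t) = 1210 − 19.800 t and V(35.3) = 511.06 L.
No ammonia enters, so dm/dt = −Q_out · (m/V).
dm/m = −Q_out dt/(V₀ − 19.800 t); integrating gives ln(m/m₀) = −(Q_out/(Q_in−Q_out)) ln(V/V₀).
m = m₀ (V₀/V)^(Q_out/(Q_in−Q_out)) = 43.6 × (1210/511.06)^(-2.0455) = 7.4790 mg.

7.48 mg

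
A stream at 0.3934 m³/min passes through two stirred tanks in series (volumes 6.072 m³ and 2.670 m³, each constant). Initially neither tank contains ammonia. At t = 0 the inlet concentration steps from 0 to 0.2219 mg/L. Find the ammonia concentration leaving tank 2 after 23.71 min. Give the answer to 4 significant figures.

Species balance on tank i: dCᵢ/dt = (Cᵢ₋₁ − Cᵢ)/τᵢ with τᵢ = Vᵢ/Q.
τ₁ = 6.072/0.3934 = 15.4347 min; τ₂ = 2.670/0.3934 = 6.78699 min.
Tank 1: C₁ = C_in(1 − e^(−t/τ₁)). Tank 2 (τ₁ ≠ τ₂): C₂ = C_in[1 − (τ₁ e^(−t/τ₁) − τ₂ e^(−t/τ₂))/(τ₁ − τ₂)].
At t = 23.71: e^(−t/τ₁) = 0.215208, e^(−t/τ₂) = 0.0303958.
C₂ = 0.2219·[1 − (15.4347·0.215208 − 6.78699·0.0303958)/(8.64769)] = 0.2219·0.639746 = 0.141960 mg/L.

0.1420 mg/L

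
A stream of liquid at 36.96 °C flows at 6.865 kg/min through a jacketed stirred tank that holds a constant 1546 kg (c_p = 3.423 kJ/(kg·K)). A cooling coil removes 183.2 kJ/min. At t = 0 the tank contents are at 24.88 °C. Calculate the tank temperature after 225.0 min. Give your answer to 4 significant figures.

M c_p dT/dt = ṁ c_p (T_in − T) − Q̇.
τ = M/ṁ = 225.200 min; T_ss = T_in − Q̇/(ṁ c_p) = 36.96 − 183.2/(6.865·3.423) = 29.1639 °C.
Solution: T(t) = T_ss + (T₀ − T_ss) e^(−t/τ).
T(225.0) = 29.1639 + (-4.28389)·e^(−225.0/225.200) = 29.1639 + (-4.28389)·0.368207 = 27.5865 °C.

27.59 °C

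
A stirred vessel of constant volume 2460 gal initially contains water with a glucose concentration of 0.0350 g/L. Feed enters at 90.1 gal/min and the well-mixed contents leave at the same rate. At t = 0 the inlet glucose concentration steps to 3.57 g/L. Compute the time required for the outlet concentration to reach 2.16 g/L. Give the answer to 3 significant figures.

25.1 min

Species balance on the tank: V dC/dt = Q(C_in − C), so τ = V/Q = 27.303 min.
C(t) = C_in + (C₀ − C_in) e^(−t/τ). Set C = 2.16 and solve for t:
e^(−t/τ) = (C − C_in)/(C₀ − C_in) = (2.16 − 3.57)/(0.0350 − 3.57) = 0.39887
t = −τ ln(…) = 27.303 × 0.91912 = 25.095 min.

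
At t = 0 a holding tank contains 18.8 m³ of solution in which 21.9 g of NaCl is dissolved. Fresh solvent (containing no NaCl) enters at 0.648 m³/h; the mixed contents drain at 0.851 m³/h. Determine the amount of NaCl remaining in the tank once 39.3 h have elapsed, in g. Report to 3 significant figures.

Let m(t) be the amount of NaCl. Volume: V(t) = V₀ + (Q_in − Q_out) t = 18.8 − 0.20300 t; V(39.3) = 10.822 m³.
No NaCl enters, so dm/dt = −Q_out · (m/V).
dm/m = −Q_out dt/(V₀ − 0.20300 t); integrating gives ln(m/m₀) = −(Q_out/(Q_in−Q_out)) ln(V/V₀).
m = m₀ (V₀/V)^(Q_out/(Q_in−Q_out)) = 21.9 × (18.8/10.822)^(-4.1921) = 2.1626 g.

2.16 g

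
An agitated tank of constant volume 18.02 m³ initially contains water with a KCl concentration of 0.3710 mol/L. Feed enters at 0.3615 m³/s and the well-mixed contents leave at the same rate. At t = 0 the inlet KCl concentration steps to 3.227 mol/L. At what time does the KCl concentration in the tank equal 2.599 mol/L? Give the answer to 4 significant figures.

Species balance on the tank: V dC/dt = Q(C_in − C), so τ = V/Q = 49.8479 s.
C(t) = C_in + (C₀ − C_in) e^(−t/τ). Set C = 2.599 and solve for t:
e^(−t/τ) = (C − C_in)/(C₀ − C_in) = (2.599 − 3.227)/(0.3710 − 3.227) = 0.219888
t = −τ ln(…) = 49.8479 × 1.51464 = 75.5014 s.

75.50 s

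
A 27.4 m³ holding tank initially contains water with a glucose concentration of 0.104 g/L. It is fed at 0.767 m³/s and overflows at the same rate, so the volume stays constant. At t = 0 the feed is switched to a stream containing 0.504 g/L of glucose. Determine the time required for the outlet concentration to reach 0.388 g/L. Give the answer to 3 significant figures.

Unsteady species balance (constant V, well mixed): V dC/dt = Q(C_in − C), so τ = V/Q = 35.724 s.
C(t) = C_in + (C₀ − C_in) e^(−t/τ). Set C = 0.388 and solve for t:
e^(−t/τ) = (C − C_in)/(C₀ − C_in) = (0.388 − 0.504)/(0.104 − 0.504) = 0.29000
t = −τ ln(…) = 35.724 × 1.2379 = 44.221 s.

44.2 s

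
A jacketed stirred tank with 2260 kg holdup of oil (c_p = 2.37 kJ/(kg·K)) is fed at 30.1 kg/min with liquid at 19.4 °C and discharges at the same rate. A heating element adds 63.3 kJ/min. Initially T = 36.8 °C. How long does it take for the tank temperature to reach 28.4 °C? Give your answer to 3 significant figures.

M c_p dT/dt = ṁ c_p (T_in − T) + Q̇.
τ = M/ṁ = 75.083 min; T_ss = T_in + Q̇/(ṁ c_p) = 20.287 °C.
T(t) = T_ss + (T₀ − T_ss) e^(−t/τ). Set T = 28.4:
e^(−t/τ) = (28.4 − 20.287)/(36.8 − 20.287) = 0.49130
t = −75.083 · ln(0.49130) = 53.362 min.

53.4 min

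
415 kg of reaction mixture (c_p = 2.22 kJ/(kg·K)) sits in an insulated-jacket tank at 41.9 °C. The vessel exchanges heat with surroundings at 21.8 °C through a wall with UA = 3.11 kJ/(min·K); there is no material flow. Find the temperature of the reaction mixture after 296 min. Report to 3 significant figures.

Lumped-capacitance energy balance: M c_p dT/dt = UA(T_amb − T).
dT/dt = (T_ss − T)/τ with T_ss = T_amb = 21.800 °C, τ = M c_p/UA = 415·2.22/3.11 = 296.24 min.
This is linear first-order; T(t) = T_ss + (T₀ − T_ss) e^(−t/τ).
T(296) = 21.800 + (20.100)·0.36818 = 29.200 °C.

29.2 °C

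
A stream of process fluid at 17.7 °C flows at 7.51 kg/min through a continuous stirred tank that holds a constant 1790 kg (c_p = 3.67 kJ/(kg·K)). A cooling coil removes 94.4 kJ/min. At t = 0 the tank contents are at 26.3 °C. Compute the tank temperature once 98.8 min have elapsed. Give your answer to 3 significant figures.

22.2 °C

Energy balance: M c_p dT/dt = ṁ c_p (T_in − T) − 94.4.
τ = M/ṁ = 238.35 min; T_ss = T_in − Q̇/(ṁ c_p) = 17.7 − 94.4/(7.51·3.67) = 14.275 °C.
Solution: T(t) = T_ss + (T₀ − T_ss) e^(−t/τ).
T(98.8) = 14.275 + (12.025)·e^(−98.8/238.35) = 14.275 + (12.025)·0.66066 = 22.219 °C.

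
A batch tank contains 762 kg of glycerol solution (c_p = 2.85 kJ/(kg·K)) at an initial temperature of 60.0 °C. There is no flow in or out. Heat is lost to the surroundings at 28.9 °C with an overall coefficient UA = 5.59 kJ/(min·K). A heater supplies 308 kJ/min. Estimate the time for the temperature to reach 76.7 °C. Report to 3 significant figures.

462 min

Lumped-capacitance energy balance: M c_p dT/dt = UA(T_amb − T) + Q̇.
τ = M c_p/UA = 388.50 min; T_ss = T_amb + Q̇/UA = 28.9 + 308/5.59 = 83.998 °C.
T(t) = T_ss + (T₀ − T_ss)e^(−t/τ); set T = 76.7:
t = −τ ln[(T − T_ss)/(T₀ − T_ss)] = −388.50 · ln(0.30412) = 462.44 min.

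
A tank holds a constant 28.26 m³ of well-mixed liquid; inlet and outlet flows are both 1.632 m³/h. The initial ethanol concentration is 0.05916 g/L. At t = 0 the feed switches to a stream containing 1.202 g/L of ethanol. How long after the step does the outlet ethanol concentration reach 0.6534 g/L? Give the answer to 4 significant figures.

Species balance: V dC/dt = Q(C_in − C) ⇒ τ = V/Q = 17.3162 h.
C(t) = C_in + (C₀ − C_in) e^(−t/τ). Set C = 0.6534 and solve for t:
e^(−t/τ) = (C − C_in)/(C₀ − C_in) = (0.6534 − 1.202)/(0.05916 − 1.202) = 0.480032
t = −τ ln(…) = 17.3162 × 0.733902 = 12.7084 h.

12.71 h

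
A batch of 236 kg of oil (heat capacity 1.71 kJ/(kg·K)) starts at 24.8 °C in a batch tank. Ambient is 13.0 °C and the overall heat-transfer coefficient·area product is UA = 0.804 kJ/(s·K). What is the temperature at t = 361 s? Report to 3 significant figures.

18.7 °C

M c_p dT/dt = −UA(T − T_amb).
dT/dt = (T_ss − T)/τ with T_ss = T_amb = 13.000 °C, τ = M c_p/UA = 236·1.71/0.804 = 501.94 s.
Solution: T(t) = T_ss + (T₀ − T_ss) e^(−t/τ).
T(361) = 13.000 + (11.800)·0.48714 = 18.748 °C.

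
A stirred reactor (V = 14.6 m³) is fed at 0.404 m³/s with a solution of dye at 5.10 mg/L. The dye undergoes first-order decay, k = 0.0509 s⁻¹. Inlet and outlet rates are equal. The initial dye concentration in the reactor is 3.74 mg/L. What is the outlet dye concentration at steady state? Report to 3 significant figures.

1.80 mg/L

Species balance: V dC/dt = Q C_in − Q C − k V C.
At steady state: 0 = Q C_in − (Q + kV) C_ss, so C_ss = Q C_in/(Q + kV).
C_ss = 0.404·5.10/(0.404 + 0.0509·14.6) = 2.0604/1.1471 = 1.7961 mg/L.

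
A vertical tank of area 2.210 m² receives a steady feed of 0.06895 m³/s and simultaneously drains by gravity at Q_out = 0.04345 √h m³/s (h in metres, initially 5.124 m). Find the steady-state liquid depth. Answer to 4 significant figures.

Mass balance (ρ constant): A dh/dt = Q_in − 0.04345 √h. At steady state dh/dt = 0:
Q_in = 0.04345 √h_ss ⇒ √h_ss = 0.06895/0.04345 = 1.58688.
h_ss = 1.58688² = 2.51819 m. (Since h₀ = 5.124 m > h_ss, the level will fall toward this value.)

2.518 m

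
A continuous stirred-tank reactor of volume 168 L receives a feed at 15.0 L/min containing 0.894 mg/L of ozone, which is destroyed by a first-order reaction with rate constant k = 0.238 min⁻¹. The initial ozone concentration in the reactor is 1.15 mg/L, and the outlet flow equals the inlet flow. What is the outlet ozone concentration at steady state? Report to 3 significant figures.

0.244 mg/L

V dC/dt = Q(C_in − C) − k V C.
Steady state (dC/dt = 0): C_ss = Q C_in/(Q + kV) = C_in/(1 + kV/Q).
C_ss = 15.0·0.894/(15.0 + 0.238·168) = 13.410/54.984 = 0.24389 mg/L.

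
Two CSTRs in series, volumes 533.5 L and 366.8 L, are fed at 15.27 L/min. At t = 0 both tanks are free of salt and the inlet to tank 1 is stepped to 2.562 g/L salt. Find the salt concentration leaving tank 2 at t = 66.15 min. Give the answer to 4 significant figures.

Time constants: τᵢ = Vᵢ/Q for each well-mixed tank.
τ₁ = 533.5/15.27 = 34.9378 min; τ₂ = 366.8/15.27 = 24.0210 min.
Tank 1: C₁ = C_in(1 − e^(−t/τ₁)). Tank 2 (τ₁ ≠ τ₂): C₂ = C_in[1 − (τ₁ e^(−t/τ₁) − τ₂ e^(−t/τ₂))/(τ₁ − τ₂)].
At t = 66.15: e^(−t/τ₁) = 0.150564, e^(−t/τ₂) = 0.0636825.
C₂ = 2.562·[1 − (34.9378·0.150564 − 24.0210·0.0636825)/(10.9168)] = 2.562·0.658265 = 1.68647 g/L.

1.686 g/L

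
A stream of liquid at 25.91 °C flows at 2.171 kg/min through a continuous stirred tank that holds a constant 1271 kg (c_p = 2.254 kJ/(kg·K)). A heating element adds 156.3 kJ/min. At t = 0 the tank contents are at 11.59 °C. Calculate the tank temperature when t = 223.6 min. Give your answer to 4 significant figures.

M c_p dT/dt = ṁ c_p (T_in − T) + Q̇.
τ = M/ṁ = 585.444 min; T_ss = T_in + Q̇/(ṁ c_p) = 25.91 + 156.3/(2.171·2.254) = 57.8508 °C.
Integrating: T(t) = T_ss + (T₀ − T_ss) e^(−t/τ).
T(223.6) = 57.8508 + (-46.2608)·e^(−223.6/585.444) = 57.8508 + (-46.2608)·0.682541 = 26.2759 °C.

26.28 °C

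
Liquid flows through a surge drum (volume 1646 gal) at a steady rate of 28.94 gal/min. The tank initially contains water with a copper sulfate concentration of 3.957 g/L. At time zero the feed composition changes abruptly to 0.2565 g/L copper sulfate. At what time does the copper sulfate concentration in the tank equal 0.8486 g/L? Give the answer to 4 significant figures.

Species balance: V dC/dt = Q(C_in − C) ⇒ τ = V/Q = 56.8763 min.
C(t) = C_in + (C₀ − C_in) e^(−t/τ). Set C = 0.8486 and solve for t:
e^(−t/τ) = (C − C_in)/(C₀ − C_in) = (0.8486 − 0.2565)/(3.957 − 0.2565) = 0.160005
t = −τ ln(…) = 56.8763 × 1.83255 = 104.229 min.

104.2 min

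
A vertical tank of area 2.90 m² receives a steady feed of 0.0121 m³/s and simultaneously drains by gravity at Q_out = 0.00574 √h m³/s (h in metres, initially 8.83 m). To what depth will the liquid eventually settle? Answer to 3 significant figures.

4.44 m

A dh/dt = Q_in − 0.00574 √h. Steady state requires inflow = outflow:
Q_in = 0.00574 √h_ss ⇒ √h_ss = 0.0121/0.00574 = 2.1080.
h_ss = 2.1080² = 4.4437 m. (Since h₀ = 8.83 m > h_ss, the level will fall toward this value.)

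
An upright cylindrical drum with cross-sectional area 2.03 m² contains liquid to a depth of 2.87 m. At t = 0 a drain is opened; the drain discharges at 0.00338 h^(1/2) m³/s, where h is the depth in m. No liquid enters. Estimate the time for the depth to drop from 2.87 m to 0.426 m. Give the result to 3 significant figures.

1250 s

With no inflow, A dh/dt = −0.00338 √h.
This is separable: 2 d(√h)/dt = −0.00338/A, so √h = √h₀ − (0.00338/(2A)) t.
t = 2A(√h₀ − √h)/0.00338 = 2·2.03·(√2.87 − √0.426)/0.00338
  = 4.0600 × (1.6941 − 0.65269) / 0.00338 = 1250.9 s.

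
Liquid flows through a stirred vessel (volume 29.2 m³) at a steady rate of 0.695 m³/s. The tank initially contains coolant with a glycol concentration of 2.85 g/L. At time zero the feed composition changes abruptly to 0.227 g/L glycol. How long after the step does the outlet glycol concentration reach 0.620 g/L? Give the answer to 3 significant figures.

Species balance: V dC/dt = Q(C_in − C) ⇒ τ = V/Q = 42.014 s.
C(t) = C_in + (C₀ − C_in) e^(−t/τ). Set C = 0.620 and solve for t:
e^(−t/τ) = (C − C_in)/(C₀ − C_in) = (0.620 − 0.227)/(2.85 − 0.227) = 0.14983
t = −τ ln(…) = 42.014 × 1.8983 = 79.754 s.

79.8 s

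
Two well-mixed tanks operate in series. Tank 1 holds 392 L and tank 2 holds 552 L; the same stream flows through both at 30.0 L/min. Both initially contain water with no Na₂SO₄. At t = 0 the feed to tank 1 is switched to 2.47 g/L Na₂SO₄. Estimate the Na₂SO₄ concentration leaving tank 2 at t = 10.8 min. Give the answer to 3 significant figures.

Each tank obeys Vᵢ dCᵢ/dt = Q(Cᵢ₋₁ − Cᵢ), so τᵢ = Vᵢ/Q.
τ₁ = 392/30.0 = 13.067 min; τ₂ = 552/30.0 = 18.400 min.
Solving the cascade with C₁(0)=C₂(0)=0 gives C₂(t) = C_in[1 − (τ₁ e^(−t/τ₁) − τ₂ e^(−t/τ₂))/(τ₁ − τ₂)].
At t = 10.8: e^(−t/τ₁) = 0.43756, e^(−t/τ₂) = 0.55602.
C₂ = 2.47·[1 − (13.067·0.43756 − 18.400·0.55602)/(-5.3333)] = 2.47·0.15378 = 0.37982 g/L.

0.380 g/L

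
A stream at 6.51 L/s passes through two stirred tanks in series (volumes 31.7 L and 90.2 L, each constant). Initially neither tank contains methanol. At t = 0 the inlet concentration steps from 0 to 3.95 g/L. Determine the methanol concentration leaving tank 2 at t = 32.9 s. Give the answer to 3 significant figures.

Time constants: τᵢ = Vᵢ/Q for each well-mixed tank.
τ₁ = 31.7/6.51 = 4.8694 s; τ₂ = 90.2/6.51 = 13.856 s.
Tank 1: C₁ = C_in(1 − e^(−t/τ₁)). Tank 2 (τ₁ ≠ τ₂): C₂ = C_in[1 − (τ₁ e^(−t/τ₁) − τ₂ e^(−t/τ₂))/(τ₁ − τ₂)].
At t = 32.9: e^(−t/τ₁) = 0.0011634, e^(−t/τ₂) = 0.093062.
C₂ = 3.95·[1 − (4.8694·0.0011634 − 13.856·0.093062)/(-8.9862)] = 3.95·0.85714 = 3.3857 g/L.

3.39 g/L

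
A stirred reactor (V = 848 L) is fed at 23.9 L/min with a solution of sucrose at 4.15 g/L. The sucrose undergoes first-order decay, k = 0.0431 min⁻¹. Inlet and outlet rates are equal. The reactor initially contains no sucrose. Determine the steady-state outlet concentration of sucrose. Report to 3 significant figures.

Accumulation = in − out − consumed: V dC/dt = Q C_in − Q C − k V C.
At steady state: 0 = Q C_in − (Q + kV) C_ss, so C_ss = Q C_in/(Q + kV).
C_ss = 23.9·4.15/(23.9 + 0.0431·848) = 99.185/60.449 = 1.6408 g/L.

1.64 g/L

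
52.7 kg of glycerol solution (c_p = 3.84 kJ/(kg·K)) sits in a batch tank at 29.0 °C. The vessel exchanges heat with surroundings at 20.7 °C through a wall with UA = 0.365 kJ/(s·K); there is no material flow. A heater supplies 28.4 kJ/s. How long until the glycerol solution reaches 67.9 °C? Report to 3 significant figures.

455 s

Heat balance on the well-mixed liquid: M c_p dT/dt = −UA(T − T_amb) + Q̇.
τ = M c_p/UA = 554.43 s; T_ss = T_amb + Q̇/UA = 20.7 + 28.4/0.365 = 98.508 °C.
T(t) = T_ss + (T₀ − T_ss)e^(−t/τ); set T = 67.9:
t = −τ ln[(T − T_ss)/(T₀ − T_ss)] = −554.43 · ln(0.44035) = 454.73 s.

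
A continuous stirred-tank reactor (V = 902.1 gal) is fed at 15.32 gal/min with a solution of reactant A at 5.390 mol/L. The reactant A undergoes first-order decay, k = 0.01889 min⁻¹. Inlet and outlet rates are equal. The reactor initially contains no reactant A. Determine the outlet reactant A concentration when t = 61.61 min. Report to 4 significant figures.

2.272 mol/L

V dC/dt = Q(C_in − C) − k V C.
This is linear with rate a = Q/V + k = 0.0358726 min⁻¹.
C_ss = Q C_in/(Q + kV) = 2.55170 mol/L; C(t) = C_ss + (C₀ − C_ss) e^(−a t).
C(61.61) = 2.55170 + (-2.55170)·e^(−0.0358726·61.61) = 2.55170 + (-2.55170)·0.109689 = 2.27181 mol/L.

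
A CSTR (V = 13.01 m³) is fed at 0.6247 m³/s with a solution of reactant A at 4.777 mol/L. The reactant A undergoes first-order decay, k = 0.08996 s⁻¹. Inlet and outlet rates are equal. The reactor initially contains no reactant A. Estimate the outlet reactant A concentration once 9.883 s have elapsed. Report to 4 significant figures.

V dC/dt = Q(C_in − C) − k V C.
dC/dt = (Q/V) C_in − (Q/V + k) C; effective rate a = Q/V + k = 0.0480169 + 0.08996 = 0.137977 s⁻¹.
C_ss = Q C_in/(Q + kV) = 1.66243 mol/L; C(t) = C_ss + (C₀ − C_ss) e^(−a t).
C(9.883) = 1.66243 + (-1.66243)·e^(−0.137977·9.883) = 1.66243 + (-1.66243)·0.255732 = 1.23729 mol/L.

1.237 mol/L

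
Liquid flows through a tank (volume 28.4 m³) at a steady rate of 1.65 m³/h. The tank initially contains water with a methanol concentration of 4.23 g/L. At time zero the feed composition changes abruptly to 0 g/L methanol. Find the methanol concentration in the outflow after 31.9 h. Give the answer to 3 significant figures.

Mass balance on the solute (V constant): V dC/dt = Q(C_in − C).
So dC/dt = (C_in − C)/τ with τ = V/Q = 28.4/1.65 = 17.212 h.
Solution: C(t) = C_in + (C₀ − C_in) e^(−t/τ).
C(31.9) = 0 + (4.23 − 0)·e^(−31.9/17.212) = 0 + (4.2300)·0.15671 = 0.66289 g/L.

0.663 g/L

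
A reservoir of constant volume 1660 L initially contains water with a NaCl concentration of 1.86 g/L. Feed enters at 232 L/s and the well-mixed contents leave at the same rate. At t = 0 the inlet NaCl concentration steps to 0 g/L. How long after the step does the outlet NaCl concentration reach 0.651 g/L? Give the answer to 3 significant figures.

7.51 s

Accumulation = in − out for the solute gives V dC/dt = Q(C_in − C), so τ = V/Q = 7.1552 s.
C(t) = C_in + (C₀ − C_in) e^(−t/τ). Set C = 0.651 and solve for t:
e^(−t/τ) = (C − C_in)/(C₀ − C_in) = (0.651 − 0)/(1.86 − 0) = 0.35000
t = −τ ln(…) = 7.1552 × 1.0498 = 7.5117 s.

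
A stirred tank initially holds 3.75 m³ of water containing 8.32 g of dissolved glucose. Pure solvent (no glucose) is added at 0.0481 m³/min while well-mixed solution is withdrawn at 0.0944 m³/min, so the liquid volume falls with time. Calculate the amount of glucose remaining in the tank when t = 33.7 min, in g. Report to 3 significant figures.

2.78 g

Total volume: dV/dt = Q_in − Q_out = -0.046300 m³/min, so V(t) = 3.75 − 0.046300 t and V(33.7) = 2.1897 m³.
Solute balance: dm/dt = 0 − Q_out C = −Q_out m/V(t).
dm/m = −Q_out dt/(V₀ − 0.046300 t); integrating gives ln(m/m₀) = −(Q_out/(Q_in−Q_out)) ln(V/V₀).
m = m₀ (V₀/V)^(Q_out/(Q_in−Q_out)) = 8.32 × (3.75/2.1897)^(-2.0389) = 2.7781 g.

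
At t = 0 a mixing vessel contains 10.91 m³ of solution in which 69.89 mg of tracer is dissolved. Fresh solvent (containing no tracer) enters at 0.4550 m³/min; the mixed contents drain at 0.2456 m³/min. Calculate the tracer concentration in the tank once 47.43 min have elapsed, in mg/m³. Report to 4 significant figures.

Total volume: dV/dt = Q_in − Q_out = 0.209400 m³/min, so V(t) = 10.91 + 0.209400 t and V(47.43) = 20.8418 m³.
Solute balance: dm/dt = 0 − Q_out C = −Q_out m/V(t).
dm/m = −Q_out dt/(V₀ + 0.209400 t); integrating gives ln(m/m₀) = −(Q_out/(Q_in−Q_out)) ln(V/V₀).
m = m₀ (V₀/V)^(Q_out/(Q_in−Q_out)) = 69.89 × (10.91/20.8418)^(1.17287) = 32.7120 mg.
C = m/V = 32.7120/20.8418 = 1.56953 mg/m³.

1.570 mg/m³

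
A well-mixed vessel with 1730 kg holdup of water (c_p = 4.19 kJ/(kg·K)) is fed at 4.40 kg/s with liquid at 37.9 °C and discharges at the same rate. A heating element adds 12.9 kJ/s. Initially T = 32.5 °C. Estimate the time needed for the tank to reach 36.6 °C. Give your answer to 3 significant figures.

M c_p dT/dt = ṁ c_p (T_in − T) + Q̇.
τ = M/ṁ = 393.18 s; T_ss = T_in + Q̇/(ṁ c_p) = 38.600 °C.
T(t) = T_ss + (T₀ − T_ss) e^(−t/τ). Set T = 36.6:
e^(−t/τ) = (36.6 − 38.600)/(32.5 − 38.600) = 0.32784
t = −393.18 · ln(0.32784) = 438.49 s.

438 s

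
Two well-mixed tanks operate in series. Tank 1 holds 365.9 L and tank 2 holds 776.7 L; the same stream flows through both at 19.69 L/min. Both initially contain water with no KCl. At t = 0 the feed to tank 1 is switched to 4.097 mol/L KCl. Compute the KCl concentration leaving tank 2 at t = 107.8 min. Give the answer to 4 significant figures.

3.604 mol/L

Each tank obeys Vᵢ dCᵢ/dt = Q(Cᵢ₋₁ − Cᵢ), so τᵢ = Vᵢ/Q.
τ₁ = 365.9/19.69 = 18.5830 min; τ₂ = 776.7/19.69 = 39.4464 min.
Solving the cascade with C₁(0)=C₂(0)=0 gives C₂(t) = C_in[1 − (τ₁ e^(−t/τ₁) − τ₂ e^(−t/τ₂))/(τ₁ − τ₂)].
At t = 107.8: e^(−t/τ₁) = 0.00302456, e^(−t/τ₂) = 0.0650356.
C₂ = 4.097·[1 − (18.5830·0.00302456 − 39.4464·0.0650356)/(-20.8634)] = 4.097·0.879731 = 3.60426 mol/L.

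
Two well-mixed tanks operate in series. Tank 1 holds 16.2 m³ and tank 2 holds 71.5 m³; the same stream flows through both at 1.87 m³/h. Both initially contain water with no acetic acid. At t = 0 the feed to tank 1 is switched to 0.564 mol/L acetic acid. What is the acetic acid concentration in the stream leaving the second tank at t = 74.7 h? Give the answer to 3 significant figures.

0.461 mol/L

Species balance on tank i: dCᵢ/dt = (Cᵢ₋₁ − Cᵢ)/τᵢ with τᵢ = Vᵢ/Q.
τ₁ = 16.2/1.87 = 8.6631 h; τ₂ = 71.5/1.87 = 38.235 h.
Tank 1: C₁ = C_in(1 − e^(−t/τ₁)). Tank 2 (τ₁ ≠ τ₂): C₂ = C_in[1 − (τ₁ e^(−t/τ₁) − τ₂ e^(−t/τ₂))/(τ₁ − τ₂)].
At t = 74.7: e^(−t/τ₁) = 0.00017996, e^(−t/τ₂) = 0.14175.
C₂ = 0.564·[1 − (8.6631·0.00017996 − 38.235·0.14175)/(-29.572)] = 0.564·0.81678 = 0.46066 mol/L.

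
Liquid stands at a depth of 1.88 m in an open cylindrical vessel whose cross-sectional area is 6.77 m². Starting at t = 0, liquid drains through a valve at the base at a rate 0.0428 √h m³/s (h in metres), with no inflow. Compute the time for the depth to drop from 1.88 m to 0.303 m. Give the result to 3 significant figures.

Unsteady balance on liquid volume: A dh/dt = −0.0428 √h.
Separate and integrate: 2(√h − √h₀) = −(0.0428/A) t.
t = 2A(√h₀ − √h)/0.0428 = 2·6.77·(√1.88 − √0.303)/0.0428
  = 13.540 × (1.3711 − 0.55045) / 0.0428 = 259.63 s.

260 s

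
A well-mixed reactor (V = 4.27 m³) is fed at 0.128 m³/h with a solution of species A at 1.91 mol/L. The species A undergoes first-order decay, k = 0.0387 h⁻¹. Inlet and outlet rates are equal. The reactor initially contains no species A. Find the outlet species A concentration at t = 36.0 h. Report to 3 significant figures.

0.763 mol/L

V dC/dt = Q(C_in − C) − k V C.
dC/dt = (Q/V) C_in − (Q/V + k) C; effective rate a = Q/V + k = 0.029977 + 0.0387 = 0.068677 h⁻¹.
C_ss = Q C_in/(Q + kV) = 0.83369 mol/L; C(t) = C_ss + (C₀ − C_ss) e^(−a t).
C(36.0) = 0.83369 + (-0.83369)·e^(−0.068677·36.0) = 0.83369 + (-0.83369)·0.084386 = 0.76334 mol/L.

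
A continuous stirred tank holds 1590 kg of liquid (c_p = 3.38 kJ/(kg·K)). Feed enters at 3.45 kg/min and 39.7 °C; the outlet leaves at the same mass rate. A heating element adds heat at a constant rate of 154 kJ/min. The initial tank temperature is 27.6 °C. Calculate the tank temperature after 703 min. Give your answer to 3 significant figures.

Heat balance on the well-mixed liquid: M c_p dT/dt = ṁ c_p (T_in − T) + 154.
τ = M/ṁ = 460.87 min; T_ss = T_in + Q̇/(ṁ c_p) = 39.7 + 154/(3.45·3.38) = 52.906 °C.
T approaches T_ss exponentially: T(t) = T_ss + (T₀ − T_ss) e^(−t/τ).
T(703) = 52.906 + (-25.306)·e^(−703/460.87) = 52.906 + (-25.306)·0.21754 = 47.401 °C.

47.4 °C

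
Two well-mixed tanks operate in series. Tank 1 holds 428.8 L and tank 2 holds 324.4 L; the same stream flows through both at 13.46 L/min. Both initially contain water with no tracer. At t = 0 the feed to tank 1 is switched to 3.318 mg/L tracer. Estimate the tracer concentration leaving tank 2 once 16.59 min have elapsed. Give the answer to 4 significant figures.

0.4018 mg/L

Species balance on tank i: dCᵢ/dt = (Cᵢ₋₁ − Cᵢ)/τᵢ with τᵢ = Vᵢ/Q.
τ₁ = 428.8/13.46 = 31.8574 min; τ₂ = 324.4/13.46 = 24.1010 min.
Tank 1: C₁ = C_in(1 − e^(−t/τ₁)). Tank 2 (τ₁ ≠ τ₂): C₂ = C_in[1 − (τ₁ e^(−t/τ₁) − τ₂ e^(−t/τ₂))/(τ₁ − τ₂)].
At t = 16.59: e^(−t/τ₁) = 0.594070, e^(−t/τ₂) = 0.502403.
C₂ = 3.318·[1 − (31.8574·0.594070 − 24.1010·0.502403)/(7.75632)] = 3.318·0.121098 = 0.401803 mg/L.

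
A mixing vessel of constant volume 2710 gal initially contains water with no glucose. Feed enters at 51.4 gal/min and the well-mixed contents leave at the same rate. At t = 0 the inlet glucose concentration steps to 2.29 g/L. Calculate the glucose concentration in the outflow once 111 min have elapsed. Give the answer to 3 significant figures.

2.01 g/L

Mass balance on the solute (V constant): V dC/dt = Q(C_in − C).
So dC/dt = (C_in − C)/τ with τ = V/Q = 2710/51.4 = 52.724 min.
Solution: C(t) = C_in + (C₀ − C_in) e^(−t/τ).
C(111) = 2.29 + (0 − 2.29)·e^(−111/52.724) = 2.29 + (-2.2900)·0.12181 = 2.0111 g/L.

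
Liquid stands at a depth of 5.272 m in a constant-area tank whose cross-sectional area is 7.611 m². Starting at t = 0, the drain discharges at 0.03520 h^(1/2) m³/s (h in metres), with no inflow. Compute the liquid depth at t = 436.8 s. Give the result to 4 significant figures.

A dh/dt = −Q_out = −0.03520 √h.
This is separable: 2 d(√h)/dt = −0.03520/A, so √h = √h₀ − (0.03520/(2A)) t.
√h = √5.272 − 0.03520·436.8/(2·7.611) = 2.29608 − 1.01007 = 1.28601.
h = 1.28601² = 1.65382 m.

1.654 m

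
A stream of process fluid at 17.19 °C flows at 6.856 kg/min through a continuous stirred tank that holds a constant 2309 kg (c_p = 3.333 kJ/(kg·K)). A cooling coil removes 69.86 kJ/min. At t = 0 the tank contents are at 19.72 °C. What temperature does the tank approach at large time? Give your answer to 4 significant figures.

M c_p dT/dt = ṁ c_p (T_in − T) − Q̇.
At steady state dT/dt = 0 ⇒ T_ss = T_in − Q̇/(ṁ c_p) = 17.19 − 69.86/(6.856·3.333) = 14.1328 °C.

14.13 °C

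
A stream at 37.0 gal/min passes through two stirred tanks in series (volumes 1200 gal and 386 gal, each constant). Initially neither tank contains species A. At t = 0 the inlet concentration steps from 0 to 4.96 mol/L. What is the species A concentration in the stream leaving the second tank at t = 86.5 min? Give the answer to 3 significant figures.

Each tank obeys Vᵢ dCᵢ/dt = Q(Cᵢ₋₁ − Cᵢ), so τᵢ = Vᵢ/Q.
τ₁ = 1200/37.0 = 32.432 min; τ₂ = 386/37.0 = 10.432 min.
Solving the cascade with C₁(0)=C₂(0)=0 gives C₂(t) = C_in[1 − (τ₁ e^(−t/τ₁) − τ₂ e^(−t/τ₂))/(τ₁ − τ₂)].
At t = 86.5: e^(−t/τ₁) = 0.069455, e^(−t/τ₂) = 0.00025065.
C₂ = 4.96·[1 − (32.432·0.069455 − 10.432·0.00025065)/(22.000)] = 4.96·0.89773 = 4.4527 mol/L.

4.45 mol/L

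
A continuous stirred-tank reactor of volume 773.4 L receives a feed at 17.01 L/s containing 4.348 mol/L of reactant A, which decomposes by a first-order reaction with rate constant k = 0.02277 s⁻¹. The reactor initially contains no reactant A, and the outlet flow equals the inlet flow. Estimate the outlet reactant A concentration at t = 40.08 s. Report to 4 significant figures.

Species balance: V dC/dt = Q C_in − Q C − k V C.
dC/dt = (Q/V) C_in − (Q/V + k) C; effective rate a = Q/V + k = 0.0219938 + 0.02277 = 0.0447638 s⁻¹.
C_ss = Q C_in/(Q + kV) = 2.13630 mol/L; C(t) = C_ss + (C₀ − C_ss) e^(−a t).
C(40.08) = 2.13630 + (-2.13630)·e^(−0.0447638·40.08) = 2.13630 + (-2.13630)·0.166272 = 1.78110 mol/L.

1.781 mol/L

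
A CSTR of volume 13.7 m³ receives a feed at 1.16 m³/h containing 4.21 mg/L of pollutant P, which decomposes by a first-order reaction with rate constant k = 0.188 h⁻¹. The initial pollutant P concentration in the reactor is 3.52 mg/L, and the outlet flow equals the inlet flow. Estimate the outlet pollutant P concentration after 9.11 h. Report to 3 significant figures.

1.49 mg/L

V dC/dt = Q(C_in − C) − k V C.
This is linear with rate a = Q/V + k = 0.27267 h⁻¹.
C_ss = Q C_in/(Q + kV) = 1.3073 mg/L; C(t) = C_ss + (C₀ − C_ss) e^(−a t).
C(9.11) = 1.3073 + (2.2127)·e^(−0.27267·9.11) = 1.3073 + (2.2127)·0.083406 = 1.4919 mg/L.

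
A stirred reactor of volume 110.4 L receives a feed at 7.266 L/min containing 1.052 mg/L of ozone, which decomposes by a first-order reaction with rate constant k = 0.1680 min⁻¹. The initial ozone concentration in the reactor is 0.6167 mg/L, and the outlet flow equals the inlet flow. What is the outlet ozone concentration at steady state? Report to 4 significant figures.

0.2961 mg/L

Species balance: V dC/dt = Q C_in − Q C − k V C.
Steady state (dC/dt = 0): C_ss = Q C_in/(Q + kV) = C_in/(1 + kV/Q).
C_ss = 7.266·1.052/(7.266 + 0.1680·110.4) = 7.64383/25.8132 = 0.296121 mg/L.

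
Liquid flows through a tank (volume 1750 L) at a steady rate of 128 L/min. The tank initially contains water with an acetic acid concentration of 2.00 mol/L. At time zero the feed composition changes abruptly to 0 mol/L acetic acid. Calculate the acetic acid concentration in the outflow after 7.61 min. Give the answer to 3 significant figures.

1.15 mol/L

Transient balance on the dissolved component: V dC/dt = Q(C_in − C).
Rewrite as dC/dt + C/τ = C_in/τ, τ = V/Q = 13.672 min.
C approaches C_in exponentially: C(t) = C_in + (C₀ − C_in) e^(−t/τ).
C(7.61) = 0 + (2.00 − 0)·e^(−7.61/13.672) = 0 + (2.0000)·0.57314 = 1.1463 mol/L.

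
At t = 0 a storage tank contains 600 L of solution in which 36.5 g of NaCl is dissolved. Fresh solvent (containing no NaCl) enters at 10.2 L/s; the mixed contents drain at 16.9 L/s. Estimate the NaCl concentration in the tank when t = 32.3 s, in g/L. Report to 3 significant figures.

0.0308 g/L

Total volume: dV/dt = Q_in − Q_out = -6.7000 L/s, so V(t) = 600 − 6.7000 t and V(32.3) = 383.59 L.
Species balance (pure solvent in): dm/dt = −Q_out · m/V(t).
Separate: dm/m = −Q_out dt/V(t) ⇒ ln(m/m₀) = −(Q_out/(Q_in−Q_out)) ln(V/V₀).
m = m₀ (V₀/V)^(Q_out/(Q_in−Q_out)) = 36.5 × (600/383.59)^(-2.5224) = 11.810 g.
C = m/V = 11.810/383.59 = 0.030787 g/L.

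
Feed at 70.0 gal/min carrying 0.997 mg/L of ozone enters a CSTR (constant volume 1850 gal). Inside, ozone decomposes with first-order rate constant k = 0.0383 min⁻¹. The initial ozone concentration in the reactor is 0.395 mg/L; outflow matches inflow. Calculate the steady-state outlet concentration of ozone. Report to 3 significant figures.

0.495 mg/L

V dC/dt = Q(C_in − C) − k V C.
Steady state (dC/dt = 0): C_ss = Q C_in/(Q + kV) = C_in/(1 + kV/Q).
C_ss = 70.0·0.997/(70.0 + 0.0383·1850) = 69.790/140.86 = 0.49547 mg/L.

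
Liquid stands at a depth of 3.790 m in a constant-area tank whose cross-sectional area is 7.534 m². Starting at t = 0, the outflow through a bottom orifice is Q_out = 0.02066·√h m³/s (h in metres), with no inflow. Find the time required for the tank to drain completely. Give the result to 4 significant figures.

A dh/dt = −Q_out = −0.02066 √h.
Separate and integrate: 2(√h − √h₀) = −(0.02066/A) t.
Set h = 0: 2√h₀ = (0.02066/A) t_empty ⇒ t_empty = 2A√h₀/0.02066.
t_empty = 2·7.534·√3.790/0.02066 = 15.0680·1.94679/0.02066 = 1419.86 s.

1420 s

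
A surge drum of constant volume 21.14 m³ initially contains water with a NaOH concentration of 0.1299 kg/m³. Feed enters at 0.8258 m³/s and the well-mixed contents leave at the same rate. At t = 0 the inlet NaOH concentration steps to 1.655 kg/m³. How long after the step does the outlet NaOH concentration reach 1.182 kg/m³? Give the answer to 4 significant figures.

Species balance: V dC/dt = Q(C_in − C) ⇒ τ = V/Q = 25.5994 s.
C(t) = C_in + (C₀ − C_in) e^(−t/τ). Set C = 1.182 and solve for t:
e^(−t/τ) = (C − C_in)/(C₀ − C_in) = (1.182 − 1.655)/(0.1299 − 1.655) = 0.310144
t = −τ ln(…) = 25.5994 × 1.17072 = 29.9697 s.

29.97 s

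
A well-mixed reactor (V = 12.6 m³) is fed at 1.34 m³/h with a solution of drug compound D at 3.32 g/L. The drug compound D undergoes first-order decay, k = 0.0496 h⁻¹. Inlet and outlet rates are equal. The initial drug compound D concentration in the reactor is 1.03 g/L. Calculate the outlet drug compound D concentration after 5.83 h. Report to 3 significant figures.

1.77 g/L

Species balance: V dC/dt = Q C_in − Q C − k V C.
This is linear with rate a = Q/V + k = 0.15595 h⁻¹.
C_ss = Q C_in/(Q + kV) = 2.2641 g/L; C(t) = C_ss + (C₀ − C_ss) e^(−a t).
C(5.83) = 2.2641 + (-1.2341)·e^(−0.15595·5.83) = 2.2641 + (-1.2341)·0.40285 = 1.7669 g/L.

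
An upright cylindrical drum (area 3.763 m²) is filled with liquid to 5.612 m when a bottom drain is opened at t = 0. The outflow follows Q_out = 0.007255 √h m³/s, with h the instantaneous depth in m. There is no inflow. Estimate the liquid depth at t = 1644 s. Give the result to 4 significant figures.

With no inflow, A dh/dt = −0.007255 √h.
This is separable: 2 d(√h)/dt = −0.007255/A, so √h = √h₀ − (0.007255/(2A)) t.
√h = √5.612 − 0.007255·1644/(2·3.763) = 2.36897 − 1.58480 = 0.784164.
h = 0.784164² = 0.614913 m.

0.6149 m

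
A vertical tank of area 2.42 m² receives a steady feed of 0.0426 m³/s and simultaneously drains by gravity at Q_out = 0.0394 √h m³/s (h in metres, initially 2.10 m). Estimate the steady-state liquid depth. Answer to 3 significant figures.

1.17 m

Level balance: A dh/dt = 0.0426 − 0.0394 √h. Setting dh/dt = 0:
Q_in = 0.0394 √h_ss ⇒ √h_ss = 0.0426/0.0394 = 1.0812.
h_ss = 1.0812² = 1.1690 m. (Since h₀ = 2.10 m > h_ss, the level will fall toward this value.)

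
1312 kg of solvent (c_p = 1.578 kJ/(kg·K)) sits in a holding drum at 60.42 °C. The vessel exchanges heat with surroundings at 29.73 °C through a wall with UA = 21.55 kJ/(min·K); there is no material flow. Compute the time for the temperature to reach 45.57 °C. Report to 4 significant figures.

63.54 min

M c_p dT/dt = −UA(T − T_amb).
τ = M c_p/UA = 96.0713 min; T_ss = T_amb = 29.7300 °C.
T(t) = T_ss + (T₀ − T_ss)e^(−t/τ); set T = 45.57:
t = −τ ln[(T − T_ss)/(T₀ − T_ss)] = −96.0713 · ln(0.516129) = 63.5414 min.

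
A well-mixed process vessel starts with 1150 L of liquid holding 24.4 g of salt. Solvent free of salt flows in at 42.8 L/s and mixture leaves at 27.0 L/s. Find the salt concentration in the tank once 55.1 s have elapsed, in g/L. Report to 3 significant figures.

Let m(t) be the amount of salt. Volume: V(t) = V₀ + (Q_in − Q_out) t = 1150 + 15.800 t; V(55.1) = 2020.6 L.
Solute balance: dm/dt = 0 − Q_out C = −Q_out m/V(t).
Separate: dm/m = −Q_out dt/V(t) ⇒ ln(m/m₀) = −(Q_out/(Q_in−Q_out)) ln(V/V₀).
m = m₀ (V₀/V)^(Q_out/(Q_in−Q_out)) = 24.4 × (1150/2020.6)^(1.7089) = 9.3132 g.
C = m/V = 9.3132/2020.6 = 0.0046092 g/L.

0.00461 g/L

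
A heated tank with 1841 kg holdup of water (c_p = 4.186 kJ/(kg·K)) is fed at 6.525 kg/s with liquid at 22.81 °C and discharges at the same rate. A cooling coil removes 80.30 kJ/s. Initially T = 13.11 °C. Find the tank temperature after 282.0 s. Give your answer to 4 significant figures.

Energy balance: M c_p dT/dt = ṁ c_p (T_in − T) − 80.30.
Rearrange: dT/dt = (T_ss − T)/τ with τ = M/ṁ = 282.146 s and T_ss = T_in − Q̇/(ṁ c_p) = 19.8701 °C.
Solution: T(t) = T_ss + (T₀ − T_ss) e^(−t/τ).
T(282.0) = 19.8701 + (-6.76008)·e^(−282.0/282.146) = 19.8701 + (-6.76008)·0.368069 = 17.3819 °C.

17.38 °C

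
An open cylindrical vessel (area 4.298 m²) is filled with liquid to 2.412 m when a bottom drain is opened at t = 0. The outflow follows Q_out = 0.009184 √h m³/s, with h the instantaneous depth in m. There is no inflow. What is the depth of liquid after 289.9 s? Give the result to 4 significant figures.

With no inflow, A dh/dt = −0.009184 √h.
∫ h^(−1/2) dh = −(0.009184/A) ∫ dt, giving 2√h = 2√h₀ − (0.009184/A) t.
√h = √2.412 − 0.009184·289.9/(2·4.298) = 1.55306 − 0.309730 = 1.24333.
h = 1.24333² = 1.54587 m.

1.546 m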